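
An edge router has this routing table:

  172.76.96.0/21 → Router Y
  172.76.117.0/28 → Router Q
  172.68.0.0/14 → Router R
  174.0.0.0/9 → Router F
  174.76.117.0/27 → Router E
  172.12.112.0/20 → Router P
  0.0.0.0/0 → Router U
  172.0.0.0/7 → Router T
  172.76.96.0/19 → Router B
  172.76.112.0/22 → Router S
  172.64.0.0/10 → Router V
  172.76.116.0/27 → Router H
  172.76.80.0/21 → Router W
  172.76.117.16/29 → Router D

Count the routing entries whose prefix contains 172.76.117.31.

4

Prefixes containing 172.76.117.31:
  0.0.0.0/0 (default, matches everything)
  172.0.0.0/7 (172.0.0.0 - 173.255.255.255)
  172.64.0.0/10 (172.64.0.0 - 172.127.255.255)
  172.76.96.0/19 (172.76.96.0 - 172.76.127.255)
Total matching entries: 4.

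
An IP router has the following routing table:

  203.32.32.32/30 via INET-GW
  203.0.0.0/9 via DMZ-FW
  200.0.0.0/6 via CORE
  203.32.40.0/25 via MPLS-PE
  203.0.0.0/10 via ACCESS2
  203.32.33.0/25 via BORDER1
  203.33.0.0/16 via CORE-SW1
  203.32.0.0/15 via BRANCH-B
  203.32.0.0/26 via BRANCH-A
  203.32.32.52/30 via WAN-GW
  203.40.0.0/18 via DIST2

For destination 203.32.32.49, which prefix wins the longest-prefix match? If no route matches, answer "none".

Entries matching 203.32.32.49:
  200.0.0.0/6 (200.0.0.0 - 203.255.255.255)
  203.0.0.0/9 (203.0.0.0 - 203.127.255.255)
  203.0.0.0/10 (203.0.0.0 - 203.63.255.255)
  203.32.0.0/15 (203.32.0.0 - 203.33.255.255)
Most specific is 203.32.0.0/15.

203.32.0.0/15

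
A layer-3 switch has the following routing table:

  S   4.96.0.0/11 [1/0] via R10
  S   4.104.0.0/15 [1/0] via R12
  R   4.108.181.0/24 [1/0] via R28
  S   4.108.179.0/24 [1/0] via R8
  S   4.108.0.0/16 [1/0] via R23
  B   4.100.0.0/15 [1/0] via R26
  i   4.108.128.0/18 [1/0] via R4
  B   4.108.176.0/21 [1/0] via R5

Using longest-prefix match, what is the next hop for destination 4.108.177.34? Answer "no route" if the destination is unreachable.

Routes whose prefix contains 4.108.177.34:
  4.96.0.0/11 (4.96.0.0 - 4.127.255.255) -> R10
  4.108.0.0/16 (4.108.0.0 - 4.108.255.255) -> R23
  4.108.128.0/18 (4.108.128.0 - 4.108.191.255) -> R4
  4.108.176.0/21 (4.108.176.0 - 4.108.183.255) -> R5
More-specific entries that do NOT match:
  4.108.181.0/24 (4.108.181.0 - 4.108.181.255) does not contain 4.108.177.34
  4.108.179.0/24 (4.108.179.0 - 4.108.179.255) does not contain 4.108.177.34
Longest matching prefix is /21 -> next hop R5.

R5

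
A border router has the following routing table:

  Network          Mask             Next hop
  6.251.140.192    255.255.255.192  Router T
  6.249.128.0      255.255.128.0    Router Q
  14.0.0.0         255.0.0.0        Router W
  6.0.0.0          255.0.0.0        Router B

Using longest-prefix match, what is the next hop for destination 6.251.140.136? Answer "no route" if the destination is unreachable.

Router B

Routes whose prefix contains 6.251.140.136:
  6.0.0.0/8 (6.0.0.0 - 6.255.255.255) -> Router B
More-specific entries that do NOT match:
  6.251.140.192/26 (6.251.140.192 - 6.251.140.255) does not contain 6.251.140.136
  6.249.128.0/17 (6.249.128.0 - 6.249.255.255) does not contain 6.251.140.136
Longest matching prefix is /8 -> next hop Router B.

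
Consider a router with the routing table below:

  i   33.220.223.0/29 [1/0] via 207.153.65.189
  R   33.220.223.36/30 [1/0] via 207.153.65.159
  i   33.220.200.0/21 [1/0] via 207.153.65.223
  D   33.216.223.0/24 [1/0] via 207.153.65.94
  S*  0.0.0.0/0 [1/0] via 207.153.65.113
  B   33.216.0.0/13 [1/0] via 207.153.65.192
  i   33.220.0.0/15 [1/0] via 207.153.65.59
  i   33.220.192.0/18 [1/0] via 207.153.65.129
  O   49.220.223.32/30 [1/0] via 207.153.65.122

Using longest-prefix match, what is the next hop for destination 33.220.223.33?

207.153.65.129

Routes whose prefix contains 33.220.223.33:
  0.0.0.0/0 (default, matches everything) -> 207.153.65.113
  33.216.0.0/13 (33.216.0.0 - 33.223.255.255) -> 207.153.65.192
  33.220.0.0/15 (33.220.0.0 - 33.221.255.255) -> 207.153.65.59
  33.220.192.0/18 (33.220.192.0 - 33.220.255.255) -> 207.153.65.129
More-specific entries that do NOT match:
  33.220.223.36/30 (33.220.223.36 - 33.220.223.39) does not contain 33.220.223.33
  49.220.223.32/30 (49.220.223.32 - 49.220.223.35) does not contain 33.220.223.33
  33.220.223.0/29 (33.220.223.0 - 33.220.223.7) does not contain 33.220.223.33
  33.216.223.0/24 (33.216.223.0 - 33.216.223.255) does not contain 33.220.223.33
  33.220.200.0/21 (33.220.200.0 - 33.220.207.255) does not contain 33.220.223.33
Longest matching prefix is /18 -> next hop 207.153.65.129.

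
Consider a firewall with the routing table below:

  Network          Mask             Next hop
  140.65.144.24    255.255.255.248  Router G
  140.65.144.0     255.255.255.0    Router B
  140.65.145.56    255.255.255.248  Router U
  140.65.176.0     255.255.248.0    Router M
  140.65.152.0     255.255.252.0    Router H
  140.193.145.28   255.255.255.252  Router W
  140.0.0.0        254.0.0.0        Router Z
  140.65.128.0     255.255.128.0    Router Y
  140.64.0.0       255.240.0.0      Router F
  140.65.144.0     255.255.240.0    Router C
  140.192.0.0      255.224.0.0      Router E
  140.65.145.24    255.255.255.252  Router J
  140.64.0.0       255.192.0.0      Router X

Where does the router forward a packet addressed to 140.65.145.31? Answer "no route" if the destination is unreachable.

Router C

Routes whose prefix contains 140.65.145.31:
  140.0.0.0/7 (140.0.0.0 - 141.255.255.255) -> Router Z
  140.64.0.0/10 (140.64.0.0 - 140.127.255.255) -> Router X
  140.64.0.0/12 (140.64.0.0 - 140.79.255.255) -> Router F
  140.65.128.0/17 (140.65.128.0 - 140.65.255.255) -> Router Y
  140.65.144.0/20 (140.65.144.0 - 140.65.159.255) -> Router C
More-specific entries that do NOT match:
  140.193.145.28/30 (140.193.145.28 - 140.193.145.31) does not contain 140.65.145.31
  140.65.145.24/30 (140.65.145.24 - 140.65.145.27) does not contain 140.65.145.31
  140.65.144.24/29 (140.65.144.24 - 140.65.144.31) does not contain 140.65.145.31
  140.65.145.56/29 (140.65.145.56 - 140.65.145.63) does not contain 140.65.145.31
  140.65.144.0/24 (140.65.144.0 - 140.65.144.255) does not contain 140.65.145.31
  140.65.152.0/22 (140.65.152.0 - 140.65.155.255) does not contain 140.65.145.31
  140.65.176.0/21 (140.65.176.0 - 140.65.183.255) does not contain 140.65.145.31
Longest matching prefix is /20 -> next hop Router C.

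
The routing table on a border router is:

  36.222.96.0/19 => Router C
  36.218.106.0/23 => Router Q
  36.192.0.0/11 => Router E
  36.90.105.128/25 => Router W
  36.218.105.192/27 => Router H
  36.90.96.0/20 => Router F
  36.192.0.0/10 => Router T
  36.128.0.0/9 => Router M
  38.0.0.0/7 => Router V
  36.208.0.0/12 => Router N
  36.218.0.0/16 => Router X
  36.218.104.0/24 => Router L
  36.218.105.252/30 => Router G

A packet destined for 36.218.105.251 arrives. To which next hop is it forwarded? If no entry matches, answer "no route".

Router X

Routes whose prefix contains 36.218.105.251:
  36.128.0.0/9 (36.128.0.0 - 36.255.255.255) -> Router M
  36.192.0.0/10 (36.192.0.0 - 36.255.255.255) -> Router T
  36.192.0.0/11 (36.192.0.0 - 36.223.255.255) -> Router E
  36.208.0.0/12 (36.208.0.0 - 36.223.255.255) -> Router N
  36.218.0.0/16 (36.218.0.0 - 36.218.255.255) -> Router X
More-specific entries that do NOT match:
  36.218.105.252/30 (36.218.105.252 - 36.218.105.255) does not contain 36.218.105.251
  36.218.105.192/27 (36.218.105.192 - 36.218.105.223) does not contain 36.218.105.251
  36.90.105.128/25 (36.90.105.128 - 36.90.105.255) does not contain 36.218.105.251
  36.218.104.0/24 (36.218.104.0 - 36.218.104.255) does not contain 36.218.105.251
  36.218.106.0/23 (36.218.106.0 - 36.218.107.255) does not contain 36.218.105.251
  36.90.96.0/20 (36.90.96.0 - 36.90.111.255) does not contain 36.218.105.251
  36.222.96.0/19 (36.222.96.0 - 36.222.127.255) does not contain 36.218.105.251
Longest matching prefix is /16 -> next hop Router X.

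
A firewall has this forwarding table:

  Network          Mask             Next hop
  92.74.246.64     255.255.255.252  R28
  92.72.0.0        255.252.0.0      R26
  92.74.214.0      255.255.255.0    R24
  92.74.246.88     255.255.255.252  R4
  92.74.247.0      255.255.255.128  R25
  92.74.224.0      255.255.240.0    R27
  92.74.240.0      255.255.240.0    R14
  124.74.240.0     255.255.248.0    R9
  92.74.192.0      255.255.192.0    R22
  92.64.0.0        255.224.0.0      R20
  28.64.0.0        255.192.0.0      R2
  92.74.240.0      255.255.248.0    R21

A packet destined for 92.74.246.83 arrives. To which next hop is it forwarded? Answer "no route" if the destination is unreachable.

R21

Routes whose prefix contains 92.74.246.83:
  92.64.0.0/11 (92.64.0.0 - 92.95.255.255) -> R20
  92.72.0.0/14 (92.72.0.0 - 92.75.255.255) -> R26
  92.74.192.0/18 (92.74.192.0 - 92.74.255.255) -> R22
  92.74.240.0/20 (92.74.240.0 - 92.74.255.255) -> R14
  92.74.240.0/21 (92.74.240.0 - 92.74.247.255) -> R21
More-specific entries that do NOT match:
  92.74.246.64/30 (92.74.246.64 - 92.74.246.67) does not contain 92.74.246.83
  92.74.246.88/30 (92.74.246.88 - 92.74.246.91) does not contain 92.74.246.83
  92.74.247.0/25 (92.74.247.0 - 92.74.247.127) does not contain 92.74.246.83
  92.74.214.0/24 (92.74.214.0 - 92.74.214.255) does not contain 92.74.246.83
Longest matching prefix is /21 -> next hop R21.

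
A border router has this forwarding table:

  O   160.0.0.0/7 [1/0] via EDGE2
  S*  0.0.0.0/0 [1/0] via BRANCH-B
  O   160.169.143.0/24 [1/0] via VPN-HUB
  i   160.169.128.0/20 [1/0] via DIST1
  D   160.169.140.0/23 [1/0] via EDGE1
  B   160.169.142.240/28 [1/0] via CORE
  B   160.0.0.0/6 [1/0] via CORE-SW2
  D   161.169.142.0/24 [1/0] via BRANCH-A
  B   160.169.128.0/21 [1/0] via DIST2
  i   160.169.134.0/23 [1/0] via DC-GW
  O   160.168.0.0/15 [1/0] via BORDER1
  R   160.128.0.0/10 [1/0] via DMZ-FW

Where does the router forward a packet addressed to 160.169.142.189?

DIST1

Routes whose prefix contains 160.169.142.189:
  0.0.0.0/0 (default, matches everything) -> BRANCH-B
  160.0.0.0/6 (160.0.0.0 - 163.255.255.255) -> CORE-SW2
  160.0.0.0/7 (160.0.0.0 - 161.255.255.255) -> EDGE2
  160.128.0.0/10 (160.128.0.0 - 160.191.255.255) -> DMZ-FW
  160.168.0.0/15 (160.168.0.0 - 160.169.255.255) -> BORDER1
  160.169.128.0/20 (160.169.128.0 - 160.169.143.255) -> DIST1
More-specific entries that do NOT match:
  160.169.142.240/28 (160.169.142.240 - 160.169.142.255) does not contain 160.169.142.189
  160.169.143.0/24 (160.169.143.0 - 160.169.143.255) does not contain 160.169.142.189
  161.169.142.0/24 (161.169.142.0 - 161.169.142.255) does not contain 160.169.142.189
  160.169.140.0/23 (160.169.140.0 - 160.169.141.255) does not contain 160.169.142.189
  160.169.134.0/23 (160.169.134.0 - 160.169.135.255) does not contain 160.169.142.189
  160.169.128.0/21 (160.169.128.0 - 160.169.135.255) does not contain 160.169.142.189
Longest matching prefix is /20 -> next hop DIST1.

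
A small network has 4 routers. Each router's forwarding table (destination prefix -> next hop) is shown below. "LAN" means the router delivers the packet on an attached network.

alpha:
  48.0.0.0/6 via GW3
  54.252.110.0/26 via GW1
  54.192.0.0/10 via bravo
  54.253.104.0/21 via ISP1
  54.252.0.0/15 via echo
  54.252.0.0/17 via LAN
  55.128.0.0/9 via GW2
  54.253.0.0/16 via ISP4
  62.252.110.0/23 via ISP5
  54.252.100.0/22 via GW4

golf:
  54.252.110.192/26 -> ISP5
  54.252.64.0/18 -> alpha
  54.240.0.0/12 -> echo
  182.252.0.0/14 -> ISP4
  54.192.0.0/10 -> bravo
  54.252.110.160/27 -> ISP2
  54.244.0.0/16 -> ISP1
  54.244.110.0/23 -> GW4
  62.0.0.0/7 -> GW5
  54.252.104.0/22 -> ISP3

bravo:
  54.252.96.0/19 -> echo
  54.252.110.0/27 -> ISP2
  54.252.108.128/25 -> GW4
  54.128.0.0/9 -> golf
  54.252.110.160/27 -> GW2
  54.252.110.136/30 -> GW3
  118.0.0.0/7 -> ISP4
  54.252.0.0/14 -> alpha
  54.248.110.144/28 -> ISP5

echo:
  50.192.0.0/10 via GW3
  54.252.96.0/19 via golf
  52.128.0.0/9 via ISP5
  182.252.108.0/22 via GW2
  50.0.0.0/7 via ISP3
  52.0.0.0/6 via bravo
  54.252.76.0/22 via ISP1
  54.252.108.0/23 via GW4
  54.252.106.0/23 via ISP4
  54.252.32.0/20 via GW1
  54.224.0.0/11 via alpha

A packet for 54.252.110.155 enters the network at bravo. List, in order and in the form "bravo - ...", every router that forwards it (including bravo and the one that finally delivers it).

bravo - echo - golf - alpha

At bravo: longest match for 54.252.110.155 is 54.252.96.0/19 -> echo
At echo: longest match for 54.252.110.155 is 54.252.96.0/19 -> golf
At golf: longest match for 54.252.110.155 is 54.252.64.0/18 -> alpha
At alpha: longest match for 54.252.110.155 is 54.252.0.0/17 -> LAN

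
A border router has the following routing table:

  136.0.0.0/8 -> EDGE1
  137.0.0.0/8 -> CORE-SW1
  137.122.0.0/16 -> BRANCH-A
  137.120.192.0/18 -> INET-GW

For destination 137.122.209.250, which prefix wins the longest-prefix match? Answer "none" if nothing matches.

Entries matching 137.122.209.250:
  137.0.0.0/8 (137.0.0.0 - 137.255.255.255)
  137.122.0.0/16 (137.122.0.0 - 137.122.255.255)
Most specific is 137.122.0.0/16.

137.122.0.0/16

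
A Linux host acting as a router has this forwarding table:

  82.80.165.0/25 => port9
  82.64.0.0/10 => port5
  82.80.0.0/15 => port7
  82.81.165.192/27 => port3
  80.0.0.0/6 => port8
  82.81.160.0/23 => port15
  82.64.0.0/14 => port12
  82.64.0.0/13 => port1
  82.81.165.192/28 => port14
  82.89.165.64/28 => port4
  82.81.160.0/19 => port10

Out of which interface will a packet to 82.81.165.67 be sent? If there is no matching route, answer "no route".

Routes whose prefix contains 82.81.165.67:
  80.0.0.0/6 (80.0.0.0 - 83.255.255.255) -> port8
  82.64.0.0/10 (82.64.0.0 - 82.127.255.255) -> port5
  82.80.0.0/15 (82.80.0.0 - 82.81.255.255) -> port7
  82.81.160.0/19 (82.81.160.0 - 82.81.191.255) -> port10
More-specific entries that do NOT match:
  82.81.165.192/28 (82.81.165.192 - 82.81.165.207) does not contain 82.81.165.67
  82.89.165.64/28 (82.89.165.64 - 82.89.165.79) does not contain 82.81.165.67
  82.81.165.192/27 (82.81.165.192 - 82.81.165.223) does not contain 82.81.165.67
  82.80.165.0/25 (82.80.165.0 - 82.80.165.127) does not contain 82.81.165.67
  82.81.160.0/23 (82.81.160.0 - 82.81.161.255) does not contain 82.81.165.67
Longest matching prefix is /19 -> interface port10.

port10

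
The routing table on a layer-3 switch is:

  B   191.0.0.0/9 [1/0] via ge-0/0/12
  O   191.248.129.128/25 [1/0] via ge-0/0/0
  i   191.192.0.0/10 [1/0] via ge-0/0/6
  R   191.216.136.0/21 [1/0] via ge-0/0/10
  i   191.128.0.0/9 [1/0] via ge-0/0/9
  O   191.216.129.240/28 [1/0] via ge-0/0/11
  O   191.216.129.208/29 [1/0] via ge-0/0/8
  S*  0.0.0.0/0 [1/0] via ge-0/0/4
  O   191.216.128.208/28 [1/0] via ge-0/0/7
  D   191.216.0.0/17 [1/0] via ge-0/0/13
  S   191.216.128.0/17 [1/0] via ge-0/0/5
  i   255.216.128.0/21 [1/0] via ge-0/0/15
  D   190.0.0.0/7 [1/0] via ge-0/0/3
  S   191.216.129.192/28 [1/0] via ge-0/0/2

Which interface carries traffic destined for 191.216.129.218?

ge-0/0/5

Routes whose prefix contains 191.216.129.218:
  0.0.0.0/0 (default, matches everything) -> ge-0/0/4
  190.0.0.0/7 (190.0.0.0 - 191.255.255.255) -> ge-0/0/3
  191.128.0.0/9 (191.128.0.0 - 191.255.255.255) -> ge-0/0/9
  191.192.0.0/10 (191.192.0.0 - 191.255.255.255) -> ge-0/0/6
  191.216.128.0/17 (191.216.128.0 - 191.216.255.255) -> ge-0/0/5
More-specific entries that do NOT match:
  191.216.129.208/29 (191.216.129.208 - 191.216.129.215) does not contain 191.216.129.218
  191.216.129.240/28 (191.216.129.240 - 191.216.129.255) does not contain 191.216.129.218
  191.216.128.208/28 (191.216.128.208 - 191.216.128.223) does not contain 191.216.129.218
  191.216.129.192/28 (191.216.129.192 - 191.216.129.207) does not contain 191.216.129.218
  191.248.129.128/25 (191.248.129.128 - 191.248.129.255) does not contain 191.216.129.218
  191.216.136.0/21 (191.216.136.0 - 191.216.143.255) does not contain 191.216.129.218
  255.216.128.0/21 (255.216.128.0 - 255.216.135.255) does not contain 191.216.129.218
Longest matching prefix is /17 -> interface ge-0/0/5.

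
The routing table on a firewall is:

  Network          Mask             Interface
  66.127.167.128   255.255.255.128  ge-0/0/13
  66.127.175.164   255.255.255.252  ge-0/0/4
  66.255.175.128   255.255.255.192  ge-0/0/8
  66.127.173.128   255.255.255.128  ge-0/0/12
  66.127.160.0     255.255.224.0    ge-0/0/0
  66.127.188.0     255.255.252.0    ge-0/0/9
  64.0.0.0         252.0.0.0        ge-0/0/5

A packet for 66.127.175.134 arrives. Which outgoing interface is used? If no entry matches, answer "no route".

Routes whose prefix contains 66.127.175.134:
  64.0.0.0/6 (64.0.0.0 - 67.255.255.255) -> ge-0/0/5
  66.127.160.0/19 (66.127.160.0 - 66.127.191.255) -> ge-0/0/0
More-specific entries that do NOT match:
  66.127.175.164/30 (66.127.175.164 - 66.127.175.167) does not contain 66.127.175.134
  66.255.175.128/26 (66.255.175.128 - 66.255.175.191) does not contain 66.127.175.134
  66.127.167.128/25 (66.127.167.128 - 66.127.167.255) does not contain 66.127.175.134
  66.127.173.128/25 (66.127.173.128 - 66.127.173.255) does not contain 66.127.175.134
  66.127.188.0/22 (66.127.188.0 - 66.127.191.255) does not contain 66.127.175.134
Longest matching prefix is /19 -> interface ge-0/0/0.

ge-0/0/0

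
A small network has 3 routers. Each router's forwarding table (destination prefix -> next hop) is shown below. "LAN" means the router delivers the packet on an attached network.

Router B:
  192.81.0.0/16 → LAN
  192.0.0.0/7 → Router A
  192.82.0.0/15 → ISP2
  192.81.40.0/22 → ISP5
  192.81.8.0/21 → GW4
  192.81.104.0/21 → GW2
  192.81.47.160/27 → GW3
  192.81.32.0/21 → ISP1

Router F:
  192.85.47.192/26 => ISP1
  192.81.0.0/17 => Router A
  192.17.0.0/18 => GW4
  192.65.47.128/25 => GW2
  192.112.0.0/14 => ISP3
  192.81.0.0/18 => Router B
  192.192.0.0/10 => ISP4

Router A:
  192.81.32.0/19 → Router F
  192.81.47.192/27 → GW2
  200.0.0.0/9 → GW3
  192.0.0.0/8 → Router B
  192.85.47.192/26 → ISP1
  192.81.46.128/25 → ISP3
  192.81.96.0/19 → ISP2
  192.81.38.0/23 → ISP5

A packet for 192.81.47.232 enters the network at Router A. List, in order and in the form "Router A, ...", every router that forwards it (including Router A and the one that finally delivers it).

Router A, Router F, Router B

At Router A: longest match for 192.81.47.232 is 192.81.32.0/19 -> Router F
At Router F: longest match for 192.81.47.232 is 192.81.0.0/18 -> Router B
At Router B: longest match for 192.81.47.232 is 192.81.0.0/16 -> LAN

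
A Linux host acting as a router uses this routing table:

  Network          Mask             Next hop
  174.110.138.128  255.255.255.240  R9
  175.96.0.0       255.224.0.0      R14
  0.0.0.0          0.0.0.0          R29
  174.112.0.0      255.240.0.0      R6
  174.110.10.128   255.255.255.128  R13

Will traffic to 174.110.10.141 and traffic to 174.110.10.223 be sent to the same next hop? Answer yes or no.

yes

174.110.10.141: longest match 174.110.10.128/25 -> R13
174.110.10.223: longest match 174.110.10.128/25 -> R13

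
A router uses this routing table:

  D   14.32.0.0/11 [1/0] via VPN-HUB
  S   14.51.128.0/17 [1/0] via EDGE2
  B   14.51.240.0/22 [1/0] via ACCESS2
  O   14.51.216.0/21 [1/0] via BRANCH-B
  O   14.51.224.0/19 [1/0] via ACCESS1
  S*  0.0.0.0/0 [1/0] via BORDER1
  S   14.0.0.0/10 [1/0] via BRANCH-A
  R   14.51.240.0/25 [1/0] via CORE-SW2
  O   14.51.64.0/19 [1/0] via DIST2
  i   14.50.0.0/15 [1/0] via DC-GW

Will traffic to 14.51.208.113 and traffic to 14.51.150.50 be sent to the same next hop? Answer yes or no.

14.51.208.113: longest match 14.51.128.0/17 -> EDGE2
14.51.150.50: longest match 14.51.128.0/17 -> EDGE2

yes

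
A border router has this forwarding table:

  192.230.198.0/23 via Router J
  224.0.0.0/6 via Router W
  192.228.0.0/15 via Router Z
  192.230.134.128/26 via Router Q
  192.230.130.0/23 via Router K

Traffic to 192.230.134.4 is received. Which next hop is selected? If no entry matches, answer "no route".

no route

No entry's prefix contains 192.230.134.4; there is no default route.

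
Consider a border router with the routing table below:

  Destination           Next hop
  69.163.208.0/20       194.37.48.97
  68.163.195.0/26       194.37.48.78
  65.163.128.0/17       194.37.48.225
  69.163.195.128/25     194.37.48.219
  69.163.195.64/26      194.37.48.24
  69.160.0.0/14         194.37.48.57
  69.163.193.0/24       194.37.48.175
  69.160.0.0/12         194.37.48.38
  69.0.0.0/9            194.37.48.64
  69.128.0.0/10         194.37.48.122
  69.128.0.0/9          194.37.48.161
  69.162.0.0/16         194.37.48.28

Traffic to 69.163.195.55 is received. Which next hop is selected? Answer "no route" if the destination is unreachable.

194.37.48.57

Routes whose prefix contains 69.163.195.55:
  69.128.0.0/9 (69.128.0.0 - 69.255.255.255) -> 194.37.48.161
  69.128.0.0/10 (69.128.0.0 - 69.191.255.255) -> 194.37.48.122
  69.160.0.0/12 (69.160.0.0 - 69.175.255.255) -> 194.37.48.38
  69.160.0.0/14 (69.160.0.0 - 69.163.255.255) -> 194.37.48.57
More-specific entries that do NOT match:
  68.163.195.0/26 (68.163.195.0 - 68.163.195.63) does not contain 69.163.195.55
  69.163.195.64/26 (69.163.195.64 - 69.163.195.127) does not contain 69.163.195.55
  69.163.195.128/25 (69.163.195.128 - 69.163.195.255) does not contain 69.163.195.55
  69.163.193.0/24 (69.163.193.0 - 69.163.193.255) does not contain 69.163.195.55
  69.163.208.0/20 (69.163.208.0 - 69.163.223.255) does not contain 69.163.195.55
  65.163.128.0/17 (65.163.128.0 - 65.163.255.255) does not contain 69.163.195.55
  69.162.0.0/16 (69.162.0.0 - 69.162.255.255) does not contain 69.163.195.55
Longest matching prefix is /14 -> next hop 194.37.48.57.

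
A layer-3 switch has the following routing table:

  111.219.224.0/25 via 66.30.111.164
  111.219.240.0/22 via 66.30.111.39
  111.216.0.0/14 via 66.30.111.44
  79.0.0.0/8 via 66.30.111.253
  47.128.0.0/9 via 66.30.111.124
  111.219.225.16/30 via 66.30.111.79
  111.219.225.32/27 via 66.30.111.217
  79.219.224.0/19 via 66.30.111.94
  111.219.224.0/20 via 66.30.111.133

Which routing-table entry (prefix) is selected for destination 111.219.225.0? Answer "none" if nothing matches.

Entries matching 111.219.225.0:
  111.216.0.0/14 (111.216.0.0 - 111.219.255.255)
  111.219.224.0/20 (111.219.224.0 - 111.219.239.255)
Most specific is 111.219.224.0/20.

111.219.224.0/20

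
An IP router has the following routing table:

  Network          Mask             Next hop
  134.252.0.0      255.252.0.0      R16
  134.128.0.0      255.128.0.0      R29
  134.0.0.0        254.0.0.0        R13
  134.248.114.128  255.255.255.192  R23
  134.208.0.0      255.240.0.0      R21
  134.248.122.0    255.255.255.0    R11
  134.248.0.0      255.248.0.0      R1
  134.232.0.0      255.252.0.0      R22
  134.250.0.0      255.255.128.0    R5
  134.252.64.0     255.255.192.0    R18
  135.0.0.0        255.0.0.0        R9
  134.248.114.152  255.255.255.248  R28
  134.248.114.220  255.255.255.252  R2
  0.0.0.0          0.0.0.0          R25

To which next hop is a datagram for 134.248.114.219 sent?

Routes whose prefix contains 134.248.114.219:
  0.0.0.0/0 (default, matches everything) -> R25
  134.0.0.0/7 (134.0.0.0 - 135.255.255.255) -> R13
  134.128.0.0/9 (134.128.0.0 - 134.255.255.255) -> R29
  134.248.0.0/13 (134.248.0.0 - 134.255.255.255) -> R1
More-specific entries that do NOT match:
  134.248.114.220/30 (134.248.114.220 - 134.248.114.223) does not contain 134.248.114.219
  134.248.114.152/29 (134.248.114.152 - 134.248.114.159) does not contain 134.248.114.219
  134.248.114.128/26 (134.248.114.128 - 134.248.114.191) does not contain 134.248.114.219
  134.248.122.0/24 (134.248.122.0 - 134.248.122.255) does not contain 134.248.114.219
  134.252.64.0/18 (134.252.64.0 - 134.252.127.255) does not contain 134.248.114.219
  134.250.0.0/17 (134.250.0.0 - 134.250.127.255) does not contain 134.248.114.219
  134.252.0.0/14 (134.252.0.0 - 134.255.255.255) does not contain 134.248.114.219
  134.232.0.0/14 (134.232.0.0 - 134.235.255.255) does not contain 134.248.114.219
Longest matching prefix is /13 -> next hop R1.

R1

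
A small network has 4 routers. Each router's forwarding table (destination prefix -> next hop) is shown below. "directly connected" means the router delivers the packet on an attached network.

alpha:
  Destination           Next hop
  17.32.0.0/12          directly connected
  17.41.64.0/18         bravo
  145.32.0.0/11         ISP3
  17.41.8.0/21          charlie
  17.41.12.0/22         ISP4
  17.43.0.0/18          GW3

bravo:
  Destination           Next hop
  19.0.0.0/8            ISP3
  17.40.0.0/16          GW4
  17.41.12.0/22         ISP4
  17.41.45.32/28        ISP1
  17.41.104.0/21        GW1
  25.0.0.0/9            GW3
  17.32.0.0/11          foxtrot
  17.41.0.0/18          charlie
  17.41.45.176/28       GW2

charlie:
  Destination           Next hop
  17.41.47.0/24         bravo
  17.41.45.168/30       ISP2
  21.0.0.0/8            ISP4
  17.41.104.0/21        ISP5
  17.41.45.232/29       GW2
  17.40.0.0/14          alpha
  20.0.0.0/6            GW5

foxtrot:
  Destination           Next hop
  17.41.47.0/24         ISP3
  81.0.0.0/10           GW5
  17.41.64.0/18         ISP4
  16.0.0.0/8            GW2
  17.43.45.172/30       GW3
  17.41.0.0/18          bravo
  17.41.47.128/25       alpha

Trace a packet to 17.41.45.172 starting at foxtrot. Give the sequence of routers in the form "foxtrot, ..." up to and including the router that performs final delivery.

At foxtrot: longest match for 17.41.45.172 is 17.41.0.0/18 -> bravo
At bravo: longest match for 17.41.45.172 is 17.41.0.0/18 -> charlie
At charlie: longest match for 17.41.45.172 is 17.40.0.0/14 -> alpha
At alpha: longest match for 17.41.45.172 is 17.32.0.0/12 -> directly connected

foxtrot, bravo, charlie, alpha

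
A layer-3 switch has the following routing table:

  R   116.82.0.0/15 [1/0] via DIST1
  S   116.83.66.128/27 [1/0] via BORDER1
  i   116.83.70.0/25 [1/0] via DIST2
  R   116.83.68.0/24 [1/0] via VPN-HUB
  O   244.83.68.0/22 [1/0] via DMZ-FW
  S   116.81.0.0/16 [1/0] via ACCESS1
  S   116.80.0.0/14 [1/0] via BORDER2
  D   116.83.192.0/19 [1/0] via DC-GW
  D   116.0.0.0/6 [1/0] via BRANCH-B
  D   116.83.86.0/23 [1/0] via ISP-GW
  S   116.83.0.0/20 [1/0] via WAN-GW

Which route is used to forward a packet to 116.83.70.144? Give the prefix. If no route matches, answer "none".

Entries matching 116.83.70.144:
  116.0.0.0/6 (116.0.0.0 - 119.255.255.255)
  116.80.0.0/14 (116.80.0.0 - 116.83.255.255)
  116.82.0.0/15 (116.82.0.0 - 116.83.255.255)
Most specific is 116.82.0.0/15.

116.82.0.0/15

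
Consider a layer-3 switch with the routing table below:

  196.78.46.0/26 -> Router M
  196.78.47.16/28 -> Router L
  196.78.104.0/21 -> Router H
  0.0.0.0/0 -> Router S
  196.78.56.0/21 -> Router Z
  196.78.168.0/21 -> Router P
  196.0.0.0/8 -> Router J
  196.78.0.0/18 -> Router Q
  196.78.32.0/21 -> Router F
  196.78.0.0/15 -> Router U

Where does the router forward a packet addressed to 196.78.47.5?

Routes whose prefix contains 196.78.47.5:
  0.0.0.0/0 (default, matches everything) -> Router S
  196.0.0.0/8 (196.0.0.0 - 196.255.255.255) -> Router J
  196.78.0.0/15 (196.78.0.0 - 196.79.255.255) -> Router U
  196.78.0.0/18 (196.78.0.0 - 196.78.63.255) -> Router Q
More-specific entries that do NOT match:
  196.78.47.16/28 (196.78.47.16 - 196.78.47.31) does not contain 196.78.47.5
  196.78.46.0/26 (196.78.46.0 - 196.78.46.63) does not contain 196.78.47.5
  196.78.104.0/21 (196.78.104.0 - 196.78.111.255) does not contain 196.78.47.5
  196.78.56.0/21 (196.78.56.0 - 196.78.63.255) does not contain 196.78.47.5
  196.78.168.0/21 (196.78.168.0 - 196.78.175.255) does not contain 196.78.47.5
  196.78.32.0/21 (196.78.32.0 - 196.78.39.255) does not contain 196.78.47.5
Longest matching prefix is /18 -> next hop Router Q.

Router Q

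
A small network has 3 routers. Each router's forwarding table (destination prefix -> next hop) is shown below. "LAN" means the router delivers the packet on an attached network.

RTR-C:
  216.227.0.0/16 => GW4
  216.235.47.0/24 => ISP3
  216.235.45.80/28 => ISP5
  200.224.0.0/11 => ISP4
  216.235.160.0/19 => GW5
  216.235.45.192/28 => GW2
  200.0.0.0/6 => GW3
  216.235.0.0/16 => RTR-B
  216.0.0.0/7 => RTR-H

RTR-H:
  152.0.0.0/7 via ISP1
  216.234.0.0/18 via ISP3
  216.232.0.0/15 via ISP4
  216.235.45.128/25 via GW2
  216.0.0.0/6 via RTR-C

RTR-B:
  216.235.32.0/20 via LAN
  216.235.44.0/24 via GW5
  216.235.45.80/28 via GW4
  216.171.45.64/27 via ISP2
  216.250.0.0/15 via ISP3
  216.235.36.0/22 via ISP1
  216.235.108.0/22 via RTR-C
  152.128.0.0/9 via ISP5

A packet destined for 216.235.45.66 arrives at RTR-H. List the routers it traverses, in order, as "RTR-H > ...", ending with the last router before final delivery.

RTR-H > RTR-C > RTR-B

At RTR-H: longest match for 216.235.45.66 is 216.0.0.0/6 -> RTR-C
At RTR-C: longest match for 216.235.45.66 is 216.235.0.0/16 -> RTR-B
At RTR-B: longest match for 216.235.45.66 is 216.235.32.0/20 -> LAN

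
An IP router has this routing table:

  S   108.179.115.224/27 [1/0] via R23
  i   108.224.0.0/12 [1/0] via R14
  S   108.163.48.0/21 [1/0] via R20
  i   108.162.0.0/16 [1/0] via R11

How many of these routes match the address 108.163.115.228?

No listed prefix contains 108.163.115.228.
Total matching entries: 0.

0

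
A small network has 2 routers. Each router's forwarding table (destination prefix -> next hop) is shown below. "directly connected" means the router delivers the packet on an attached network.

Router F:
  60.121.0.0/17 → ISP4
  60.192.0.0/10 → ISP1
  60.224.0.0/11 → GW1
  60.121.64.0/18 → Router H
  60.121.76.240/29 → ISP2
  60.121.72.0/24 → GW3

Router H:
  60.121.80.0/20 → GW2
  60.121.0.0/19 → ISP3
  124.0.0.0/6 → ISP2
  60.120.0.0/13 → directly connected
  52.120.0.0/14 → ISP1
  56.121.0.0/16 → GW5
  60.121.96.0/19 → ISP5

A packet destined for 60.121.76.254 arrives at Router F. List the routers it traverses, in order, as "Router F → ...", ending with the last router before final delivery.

At Router F: longest match for 60.121.76.254 is 60.121.64.0/18 -> Router H
At Router H: longest match for 60.121.76.254 is 60.120.0.0/13 -> directly connected

Router F → Router H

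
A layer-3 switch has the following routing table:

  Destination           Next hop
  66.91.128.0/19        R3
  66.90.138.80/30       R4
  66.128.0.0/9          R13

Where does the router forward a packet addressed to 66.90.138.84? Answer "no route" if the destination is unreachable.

No entry's prefix contains 66.90.138.84; there is no default route.

no route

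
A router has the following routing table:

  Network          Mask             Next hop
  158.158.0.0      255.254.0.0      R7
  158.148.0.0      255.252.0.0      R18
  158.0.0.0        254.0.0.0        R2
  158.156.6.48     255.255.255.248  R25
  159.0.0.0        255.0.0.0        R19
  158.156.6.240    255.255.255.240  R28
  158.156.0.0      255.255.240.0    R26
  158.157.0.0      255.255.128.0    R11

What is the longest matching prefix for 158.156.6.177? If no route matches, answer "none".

Entries matching 158.156.6.177:
  158.0.0.0/7 (158.0.0.0 - 159.255.255.255)
  158.156.0.0/20 (158.156.0.0 - 158.156.15.255)
Most specific is 158.156.0.0/20.

158.156.0.0/20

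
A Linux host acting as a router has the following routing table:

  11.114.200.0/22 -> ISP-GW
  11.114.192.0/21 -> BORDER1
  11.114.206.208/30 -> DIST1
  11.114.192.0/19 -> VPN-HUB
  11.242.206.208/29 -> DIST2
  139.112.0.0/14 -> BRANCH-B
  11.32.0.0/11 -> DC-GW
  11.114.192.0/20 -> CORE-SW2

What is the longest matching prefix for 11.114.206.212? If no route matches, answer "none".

Entries matching 11.114.206.212:
  11.114.192.0/19 (11.114.192.0 - 11.114.223.255)
  11.114.192.0/20 (11.114.192.0 - 11.114.207.255)
Most specific is 11.114.192.0/20.

11.114.192.0/20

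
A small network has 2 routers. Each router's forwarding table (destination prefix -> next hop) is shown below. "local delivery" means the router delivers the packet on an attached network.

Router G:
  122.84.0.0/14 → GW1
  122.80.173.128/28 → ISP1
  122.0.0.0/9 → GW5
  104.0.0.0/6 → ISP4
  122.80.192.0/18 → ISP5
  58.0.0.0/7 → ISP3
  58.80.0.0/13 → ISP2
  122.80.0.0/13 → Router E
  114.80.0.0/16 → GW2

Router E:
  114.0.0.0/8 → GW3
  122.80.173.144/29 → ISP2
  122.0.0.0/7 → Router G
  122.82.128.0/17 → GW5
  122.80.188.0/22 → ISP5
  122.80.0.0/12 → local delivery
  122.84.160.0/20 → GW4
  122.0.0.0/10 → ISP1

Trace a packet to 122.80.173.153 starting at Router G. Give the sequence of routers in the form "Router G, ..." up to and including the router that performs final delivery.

Router G, Router E

At Router G: longest match for 122.80.173.153 is 122.80.0.0/13 -> Router E
At Router E: longest match for 122.80.173.153 is 122.80.0.0/12 -> local delivery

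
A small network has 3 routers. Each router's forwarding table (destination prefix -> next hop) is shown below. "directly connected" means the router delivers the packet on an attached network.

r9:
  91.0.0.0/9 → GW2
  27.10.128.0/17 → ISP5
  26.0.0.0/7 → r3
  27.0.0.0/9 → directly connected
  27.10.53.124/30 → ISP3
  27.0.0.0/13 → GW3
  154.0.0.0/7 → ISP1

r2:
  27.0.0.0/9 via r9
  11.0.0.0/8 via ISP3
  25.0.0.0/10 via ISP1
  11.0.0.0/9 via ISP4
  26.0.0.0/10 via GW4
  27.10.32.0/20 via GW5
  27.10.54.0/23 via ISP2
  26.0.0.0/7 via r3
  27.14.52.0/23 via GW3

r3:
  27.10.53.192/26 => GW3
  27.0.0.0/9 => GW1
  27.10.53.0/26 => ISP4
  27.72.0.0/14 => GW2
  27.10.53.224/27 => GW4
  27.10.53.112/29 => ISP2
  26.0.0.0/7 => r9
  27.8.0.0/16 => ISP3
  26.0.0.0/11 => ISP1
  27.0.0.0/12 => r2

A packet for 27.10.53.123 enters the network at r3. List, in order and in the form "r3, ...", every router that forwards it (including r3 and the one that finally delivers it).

r3, r2, r9

At r3: longest match for 27.10.53.123 is 27.0.0.0/12 -> r2
At r2: longest match for 27.10.53.123 is 27.0.0.0/9 -> r9
At r9: longest match for 27.10.53.123 is 27.0.0.0/9 -> directly connected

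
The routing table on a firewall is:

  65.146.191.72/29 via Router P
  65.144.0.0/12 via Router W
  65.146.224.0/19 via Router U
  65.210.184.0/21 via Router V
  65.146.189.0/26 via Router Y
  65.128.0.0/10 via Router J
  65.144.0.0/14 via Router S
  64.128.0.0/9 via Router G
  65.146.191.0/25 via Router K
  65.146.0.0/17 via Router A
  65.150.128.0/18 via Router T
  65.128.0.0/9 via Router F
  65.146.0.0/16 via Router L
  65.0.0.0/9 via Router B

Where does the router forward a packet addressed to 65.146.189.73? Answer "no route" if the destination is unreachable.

Routes whose prefix contains 65.146.189.73:
  65.128.0.0/9 (65.128.0.0 - 65.255.255.255) -> Router F
  65.128.0.0/10 (65.128.0.0 - 65.191.255.255) -> Router J
  65.144.0.0/12 (65.144.0.0 - 65.159.255.255) -> Router W
  65.144.0.0/14 (65.144.0.0 - 65.147.255.255) -> Router S
  65.146.0.0/16 (65.146.0.0 - 65.146.255.255) -> Router L
More-specific entries that do NOT match:
  65.146.191.72/29 (65.146.191.72 - 65.146.191.79) does not contain 65.146.189.73
  65.146.189.0/26 (65.146.189.0 - 65.146.189.63) does not contain 65.146.189.73
  65.146.191.0/25 (65.146.191.0 - 65.146.191.127) does not contain 65.146.189.73
  65.210.184.0/21 (65.210.184.0 - 65.210.191.255) does not contain 65.146.189.73
  65.146.224.0/19 (65.146.224.0 - 65.146.255.255) does not contain 65.146.189.73
  65.150.128.0/18 (65.150.128.0 - 65.150.191.255) does not contain 65.146.189.73
  65.146.0.0/17 (65.146.0.0 - 65.146.127.255) does not contain 65.146.189.73
Longest matching prefix is /16 -> next hop Router L.

Router L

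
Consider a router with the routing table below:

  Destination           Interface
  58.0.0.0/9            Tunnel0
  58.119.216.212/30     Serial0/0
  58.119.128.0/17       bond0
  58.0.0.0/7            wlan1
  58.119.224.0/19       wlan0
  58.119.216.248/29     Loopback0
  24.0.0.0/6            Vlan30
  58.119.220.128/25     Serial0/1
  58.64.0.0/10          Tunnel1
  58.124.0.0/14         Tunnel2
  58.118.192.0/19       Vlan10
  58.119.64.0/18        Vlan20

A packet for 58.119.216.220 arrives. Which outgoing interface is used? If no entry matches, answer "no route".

Routes whose prefix contains 58.119.216.220:
  58.0.0.0/7 (58.0.0.0 - 59.255.255.255) -> wlan1
  58.0.0.0/9 (58.0.0.0 - 58.127.255.255) -> Tunnel0
  58.64.0.0/10 (58.64.0.0 - 58.127.255.255) -> Tunnel1
  58.119.128.0/17 (58.119.128.0 - 58.119.255.255) -> bond0
More-specific entries that do NOT match:
  58.119.216.212/30 (58.119.216.212 - 58.119.216.215) does not contain 58.119.216.220
  58.119.216.248/29 (58.119.216.248 - 58.119.216.255) does not contain 58.119.216.220
  58.119.220.128/25 (58.119.220.128 - 58.119.220.255) does not contain 58.119.216.220
  58.119.224.0/19 (58.119.224.0 - 58.119.255.255) does not contain 58.119.216.220
  58.118.192.0/19 (58.118.192.0 - 58.118.223.255) does not contain 58.119.216.220
  58.119.64.0/18 (58.119.64.0 - 58.119.127.255) does not contain 58.119.216.220
Longest matching prefix is /17 -> interface bond0.

bond0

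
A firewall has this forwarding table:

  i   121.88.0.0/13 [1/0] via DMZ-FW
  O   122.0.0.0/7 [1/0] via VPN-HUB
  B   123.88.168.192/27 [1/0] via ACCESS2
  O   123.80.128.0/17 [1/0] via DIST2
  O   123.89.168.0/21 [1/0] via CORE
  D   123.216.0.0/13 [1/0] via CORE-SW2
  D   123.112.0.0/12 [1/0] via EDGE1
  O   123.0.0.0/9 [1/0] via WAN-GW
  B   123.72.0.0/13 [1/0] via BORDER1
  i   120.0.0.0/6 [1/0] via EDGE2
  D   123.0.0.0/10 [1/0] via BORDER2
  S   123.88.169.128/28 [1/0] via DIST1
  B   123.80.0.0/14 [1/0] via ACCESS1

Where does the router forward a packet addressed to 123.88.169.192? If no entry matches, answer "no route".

WAN-GW

Routes whose prefix contains 123.88.169.192:
  120.0.0.0/6 (120.0.0.0 - 123.255.255.255) -> EDGE2
  122.0.0.0/7 (122.0.0.0 - 123.255.255.255) -> VPN-HUB
  123.0.0.0/9 (123.0.0.0 - 123.127.255.255) -> WAN-GW
More-specific entries that do NOT match:
  123.88.169.128/28 (123.88.169.128 - 123.88.169.143) does not contain 123.88.169.192
  123.88.168.192/27 (123.88.168.192 - 123.88.168.223) does not contain 123.88.169.192
  123.89.168.0/21 (123.89.168.0 - 123.89.175.255) does not contain 123.88.169.192
  123.80.128.0/17 (123.80.128.0 - 123.80.255.255) does not contain 123.88.169.192
  123.80.0.0/14 (123.80.0.0 - 123.83.255.255) does not contain 123.88.169.192
  121.88.0.0/13 (121.88.0.0 - 121.95.255.255) does not contain 123.88.169.192
  123.216.0.0/13 (123.216.0.0 - 123.223.255.255) does not contain 123.88.169.192
  123.72.0.0/13 (123.72.0.0 - 123.79.255.255) does not contain 123.88.169.192
  123.112.0.0/12 (123.112.0.0 - 123.127.255.255) does not contain 123.88.169.192
  123.0.0.0/10 (123.0.0.0 - 123.63.255.255) does not contain 123.88.169.192
Longest matching prefix is /9 -> next hop WAN-GW.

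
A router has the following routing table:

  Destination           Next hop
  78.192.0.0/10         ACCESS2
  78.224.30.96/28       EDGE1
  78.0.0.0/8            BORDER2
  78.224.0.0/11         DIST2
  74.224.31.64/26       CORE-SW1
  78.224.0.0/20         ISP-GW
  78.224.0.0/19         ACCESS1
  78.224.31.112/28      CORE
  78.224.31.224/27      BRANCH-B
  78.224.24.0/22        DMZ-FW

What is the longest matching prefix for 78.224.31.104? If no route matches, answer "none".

78.224.0.0/19

Entries matching 78.224.31.104:
  78.0.0.0/8 (78.0.0.0 - 78.255.255.255)
  78.192.0.0/10 (78.192.0.0 - 78.255.255.255)
  78.224.0.0/11 (78.224.0.0 - 78.255.255.255)
  78.224.0.0/19 (78.224.0.0 - 78.224.31.255)
Most specific is 78.224.0.0/19.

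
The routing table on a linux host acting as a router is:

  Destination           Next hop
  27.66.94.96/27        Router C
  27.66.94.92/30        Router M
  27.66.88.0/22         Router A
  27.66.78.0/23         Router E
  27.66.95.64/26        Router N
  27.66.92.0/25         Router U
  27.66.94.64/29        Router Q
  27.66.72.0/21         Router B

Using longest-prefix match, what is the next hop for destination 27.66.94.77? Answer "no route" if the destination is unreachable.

no route

No entry's prefix contains 27.66.94.77; there is no default route.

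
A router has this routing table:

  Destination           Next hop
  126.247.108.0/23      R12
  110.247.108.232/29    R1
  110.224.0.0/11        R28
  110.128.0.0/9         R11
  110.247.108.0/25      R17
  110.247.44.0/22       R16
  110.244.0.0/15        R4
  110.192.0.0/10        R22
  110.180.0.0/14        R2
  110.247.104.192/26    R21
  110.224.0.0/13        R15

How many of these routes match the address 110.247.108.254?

3

Prefixes containing 110.247.108.254:
  110.128.0.0/9 (110.128.0.0 - 110.255.255.255)
  110.192.0.0/10 (110.192.0.0 - 110.255.255.255)
  110.224.0.0/11 (110.224.0.0 - 110.255.255.255)
Total matching entries: 3.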